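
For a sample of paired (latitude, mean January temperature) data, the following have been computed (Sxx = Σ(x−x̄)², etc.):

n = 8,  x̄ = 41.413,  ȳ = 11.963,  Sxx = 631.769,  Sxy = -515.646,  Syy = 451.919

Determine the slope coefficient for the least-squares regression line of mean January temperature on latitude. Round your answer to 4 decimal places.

b = Sxy/Sxx = -515.646/631.769 = -0.816194

-0.8162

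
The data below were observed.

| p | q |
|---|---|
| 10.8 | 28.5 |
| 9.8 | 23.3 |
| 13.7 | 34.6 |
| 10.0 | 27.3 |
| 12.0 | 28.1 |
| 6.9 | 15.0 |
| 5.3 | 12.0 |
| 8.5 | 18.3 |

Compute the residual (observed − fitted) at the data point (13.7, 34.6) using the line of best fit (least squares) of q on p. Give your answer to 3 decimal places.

n = 8, Σx = 77, Σy = 187.1, Σxy = 1943.01, Σx² = 792.32
Sxx = Σx² − (Σx)²/n = 792.32 − 741.125 = 51.195
Sxy = Σxy − (Σx)(Σy)/n = 1943.01 − 1800.8375 = 142.1725
b = Sxy/Sxx = 142.1725/51.195 = 2.777078
a = ȳ − b·x̄ = 23.3875 − 2.777078·9.625 = -3.341874
ŷ(13.7) = -3.341874 + 2.777078·13.7 = 34.704092
residual = y − ŷ = 34.6 − 34.704092 = -0.104092

-0.104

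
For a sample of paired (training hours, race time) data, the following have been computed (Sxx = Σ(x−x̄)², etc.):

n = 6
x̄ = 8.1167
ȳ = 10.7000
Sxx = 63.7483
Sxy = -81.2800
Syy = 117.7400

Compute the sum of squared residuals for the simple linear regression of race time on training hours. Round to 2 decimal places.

14.11

b = Sxy/Sxx = -81.28/63.7483 = -1.275014
SSE = Syy − b·Sxy = 117.74 − (-1.275014)·(-81.28) = 14.106830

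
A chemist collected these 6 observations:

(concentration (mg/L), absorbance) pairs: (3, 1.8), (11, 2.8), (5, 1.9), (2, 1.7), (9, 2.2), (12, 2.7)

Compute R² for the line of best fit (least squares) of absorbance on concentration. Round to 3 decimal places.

n = 6, Σx = 42, Σy = 13.1, Σxy = 101.3, Σx² = 384, Σy² = 29.71
Sxx = Σx² − (Σx)²/n = 384 − 294 = 90
Sxy = Σxy − (Σx)(Σy)/n = 101.3 − 91.7 = 9.6
Syy = Σy² − (Σy)²/n = 29.71 − 28.601667 = 1.108333
R² = Sxy²/(Sxx·Syy) = (9.6)²/(90·1.108333) = 0.923910

0.924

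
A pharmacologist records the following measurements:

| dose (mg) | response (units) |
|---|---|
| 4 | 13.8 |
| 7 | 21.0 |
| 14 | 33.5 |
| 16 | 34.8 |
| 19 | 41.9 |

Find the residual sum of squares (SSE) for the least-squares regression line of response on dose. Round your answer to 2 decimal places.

n = 5, Σx = 60, Σy = 145, Σxy = 2024.1, Σx² = 878, Σy² = 4720.34
Sxx = Σx² − (Σx)²/n = 878 − 720 = 158
Sxy = Σxy − (Σx)(Σy)/n = 2024.1 − 1740 = 284.1
Syy = Σy² − (Σy)²/n = 4720.34 − 4205 = 515.34
b = Sxy/Sxx = 284.1/158 = 1.798101
SSE = Syy − b·Sxy = 515.34 − 1.798101·284.1 = 4.499430

4.50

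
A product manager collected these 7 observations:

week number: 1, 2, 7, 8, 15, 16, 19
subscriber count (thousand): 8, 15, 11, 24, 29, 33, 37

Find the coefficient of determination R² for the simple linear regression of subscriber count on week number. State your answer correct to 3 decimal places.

0.877

n = 7, Σx = 68, Σy = 157, Σxy = 1973, Σx² = 960, Σy² = 4285
Sxx = Σx² − (Σx)²/n = 960 − 660.571429 = 299.428571
Sxy = Σxy − (Σx)(Σy)/n = 1973 − 1525.142857 = 447.857143
Syy = Σy² − (Σy)²/n = 4285 − 3521.285714 = 763.714286
R² = Sxy²/(Sxx·Syy) = (447.857143)²/(299.428571·763.714286) = 0.877112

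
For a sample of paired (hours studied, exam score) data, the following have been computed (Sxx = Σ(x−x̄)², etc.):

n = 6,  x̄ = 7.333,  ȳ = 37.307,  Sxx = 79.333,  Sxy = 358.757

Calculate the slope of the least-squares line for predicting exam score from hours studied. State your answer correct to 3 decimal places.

4.522

b = Sxy/Sxx = 358.757/79.333 = 4.522166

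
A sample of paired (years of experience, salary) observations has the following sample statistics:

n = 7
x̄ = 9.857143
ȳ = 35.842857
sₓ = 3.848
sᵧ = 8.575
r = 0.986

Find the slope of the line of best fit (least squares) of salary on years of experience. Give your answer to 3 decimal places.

b = r · sᵧ/sₓ = 0.986 · 8.575/3.848 = 2.197232

2.197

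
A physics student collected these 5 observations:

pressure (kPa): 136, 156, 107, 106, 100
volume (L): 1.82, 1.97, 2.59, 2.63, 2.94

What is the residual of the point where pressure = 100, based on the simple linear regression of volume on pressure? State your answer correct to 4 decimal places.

n = 5, Σx = 605, Σy = 11.95, Σxy = 1404.75, Σx² = 75517
Sxx = Σx² − (Σx)²/n = 75517 − 73205 = 2312
Sxy = Σxy − (Σx)(Σy)/n = 1404.75 − 1445.95 = -41.2
b = Sxy/Sxx = -41.2/2312 = -0.017820
a = ȳ − b·x̄ = 2.39 − (-0.017820)·121 = 4.546228
ŷ(100) = 4.546228 + (-0.017820)·100 = 2.764221
residual = y − ŷ = 2.94 − 2.764221 = 0.175779

0.1758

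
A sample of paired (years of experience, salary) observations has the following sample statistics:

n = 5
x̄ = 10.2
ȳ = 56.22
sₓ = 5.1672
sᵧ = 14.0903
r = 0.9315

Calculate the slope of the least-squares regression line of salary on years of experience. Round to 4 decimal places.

2.5401

b = r · sᵧ/sₓ = 0.9315 · 14.0903/5.1672 = 2.540083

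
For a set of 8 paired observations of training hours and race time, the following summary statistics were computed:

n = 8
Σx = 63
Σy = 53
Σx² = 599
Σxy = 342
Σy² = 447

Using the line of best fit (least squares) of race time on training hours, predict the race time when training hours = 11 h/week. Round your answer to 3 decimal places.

4.335

Sxx = Σx² − (Σx)²/n = 599 − 496.125 = 102.875
Sxy = Σxy − (Σx)(Σy)/n = 342 − 417.375 = -75.375
b = Sxy/Sxx = -75.375/102.875 = -0.732685
a = ȳ − b·x̄ = 6.625 − (-0.732685)·7.875 = 12.394897
ŷ(11) = a + b·11 = 12.394897 + (-0.732685)·11 = 4.335358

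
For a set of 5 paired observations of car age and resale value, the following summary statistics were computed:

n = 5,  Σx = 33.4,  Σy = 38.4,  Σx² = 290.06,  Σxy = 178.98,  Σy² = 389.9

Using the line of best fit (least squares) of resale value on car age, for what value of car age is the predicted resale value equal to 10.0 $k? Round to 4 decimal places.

Sxx = Σx² − (Σx)²/n = 290.06 − 223.112 = 66.948
Sxy = Σxy − (Σx)(Σy)/n = 178.98 − 256.512 = -77.532
b = Sxy/Sxx = -77.532/66.948 = -1.158093
a = ȳ − b·x̄ = 7.68 − (-1.158093)·6.68 = 15.416060
Set a + b·x = 10.0: x = (10.0 − 15.416060) / (-1.158093) = 4.676706

4.6767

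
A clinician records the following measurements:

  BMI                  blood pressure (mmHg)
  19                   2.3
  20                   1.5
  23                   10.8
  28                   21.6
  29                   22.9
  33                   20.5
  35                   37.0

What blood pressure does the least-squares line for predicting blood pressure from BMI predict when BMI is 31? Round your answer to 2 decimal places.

n = 7, Σx = 187, Σy = 116.6, Σxy = 3562.5, Σx² = 5229
Sxx = Σx² − (Σx)²/n = 5229 − 4995.571429 = 233.428571
Sxy = Σxy − (Σx)(Σy)/n = 3562.5 − 3114.885714 = 447.614286
b = Sxy/Sxx = 447.614286/233.428571 = 1.917564
a = ȳ − b·x̄ = 16.657143 − 1.917564·26.714286 = -34.569217
ŷ(31) = a + b·31 = -34.569217 + 1.917564·31 = 24.875275

24.88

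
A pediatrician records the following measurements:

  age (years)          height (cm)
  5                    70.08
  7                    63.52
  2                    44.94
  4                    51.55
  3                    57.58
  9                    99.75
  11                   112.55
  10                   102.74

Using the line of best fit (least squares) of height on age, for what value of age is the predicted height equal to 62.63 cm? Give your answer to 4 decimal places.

4.6391

n = 8, Σx = 51, Σy = 602.71, Σxy = 4427.06, Σx² = 405
Sxx = Σx² − (Σx)²/n = 405 − 325.125 = 79.875
Sxy = Σxy − (Σx)(Σy)/n = 4427.06 − 3842.27625 = 584.78375
b = Sxy/Sxx = 584.78375/79.875 = 7.321236
a = ȳ − b·x̄ = 75.33875 − 7.321236·6.375 = 28.665869
Set a + b·x = 62.63: x = (62.63 − 28.665869) / 7.321236 = 4.639125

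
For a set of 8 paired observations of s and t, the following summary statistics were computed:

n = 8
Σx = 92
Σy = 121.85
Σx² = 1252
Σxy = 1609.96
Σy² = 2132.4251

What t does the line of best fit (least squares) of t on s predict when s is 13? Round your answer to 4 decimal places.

16.8448

Sxx = Σx² − (Σx)²/n = 1252 − 1058 = 194
Sxy = Σxy − (Σx)(Σy)/n = 1609.96 − 1401.275 = 208.685
b = Sxy/Sxx = 208.685/194 = 1.075696
a = ȳ − b·x̄ = 15.23125 − 1.075696·11.5 = 2.860747
ŷ(13) = a + b·13 = 2.860747 + 1.075696·13 = 16.844794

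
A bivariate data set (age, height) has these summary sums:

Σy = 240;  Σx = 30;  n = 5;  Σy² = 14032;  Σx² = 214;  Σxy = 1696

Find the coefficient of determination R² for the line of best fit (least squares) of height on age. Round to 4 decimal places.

0.7673

Sxx = Σx² − (Σx)²/n = 214 − 180 = 34
Sxy = Σxy − (Σx)(Σy)/n = 1696 − 1440 = 256
Syy = Σy² − (Σy)²/n = 14032 − 11520 = 2512
R² = Sxy²/(Sxx·Syy) = (256)²/(34·2512) = 0.767329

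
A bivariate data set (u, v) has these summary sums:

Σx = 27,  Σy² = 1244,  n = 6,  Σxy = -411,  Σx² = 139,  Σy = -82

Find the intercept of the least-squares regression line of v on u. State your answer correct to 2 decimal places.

Sxx = Σx² − (Σx)²/n = 139 − 121.5 = 17.5
Sxy = Σxy − (Σx)(Σy)/n = -411 − (-369) = -42
b = Sxy/Sxx = -42/17.5 = -2.4
a = ȳ − b·x̄ = -13.666667 − (-2.4)·4.5 = -2.866667

-2.87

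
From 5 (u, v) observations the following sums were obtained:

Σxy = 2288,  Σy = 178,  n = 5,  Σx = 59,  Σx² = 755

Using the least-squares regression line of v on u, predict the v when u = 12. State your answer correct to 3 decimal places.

36.238

Sxx = Σx² − (Σx)²/n = 755 − 696.2 = 58.8
Sxy = Σxy − (Σx)(Σy)/n = 2288 − 2100.4 = 187.6
b = Sxy/Sxx = 187.6/58.8 = 3.190476
a = ȳ − b·x̄ = 35.6 − 3.190476·11.8 = -2.047619
ŷ(12) = a + b·12 = -2.047619 + 3.190476·12 = 36.238095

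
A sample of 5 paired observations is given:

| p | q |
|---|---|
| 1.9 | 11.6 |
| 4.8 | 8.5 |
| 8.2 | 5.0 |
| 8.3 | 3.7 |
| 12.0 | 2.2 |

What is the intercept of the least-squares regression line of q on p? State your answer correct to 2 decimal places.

n = 5, Σx = 35.2, Σy = 31, Σxy = 160.95, Σx² = 306.78
Sxx = Σx² − (Σx)²/n = 306.78 − 247.808 = 58.972
Sxy = Σxy − (Σx)(Σy)/n = 160.95 − 218.24 = -57.29
b = Sxy/Sxx = -57.29/58.972 = -0.971478
a = ȳ − b·x̄ = 6.2 − (-0.971478)·7.04 = 13.039205

13.04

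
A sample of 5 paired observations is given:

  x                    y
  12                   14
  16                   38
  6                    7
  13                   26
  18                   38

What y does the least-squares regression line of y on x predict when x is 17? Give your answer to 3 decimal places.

36.076

n = 5, Σx = 65, Σy = 123, Σxy = 1840, Σx² = 929
Sxx = Σx² − (Σx)²/n = 929 − 845 = 84
Sxy = Σxy − (Σx)(Σy)/n = 1840 − 1599 = 241
b = Sxy/Sxx = 241/84 = 2.869048
a = ȳ − b·x̄ = 24.6 − 2.869048·13 = -12.697619
ŷ(17) = a + b·17 = -12.697619 + 2.869048·17 = 36.076190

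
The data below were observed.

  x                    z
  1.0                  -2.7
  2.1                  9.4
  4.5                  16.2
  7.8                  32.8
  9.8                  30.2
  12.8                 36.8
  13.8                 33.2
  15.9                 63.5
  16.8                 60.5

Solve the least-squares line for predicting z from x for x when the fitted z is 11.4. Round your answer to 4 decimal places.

3.7270

n = 9, Σx = 84.5, Σy = 279.9, Σxy = 3596.99, Σx² = 1071.87
Sxx = Σx² − (Σx)²/n = 1071.87 − 793.361111 = 278.508889
Sxy = Σxy − (Σx)(Σy)/n = 3596.99 − 2627.95 = 969.04
b = Sxy/Sxx = 969.04/278.508889 = 3.479386
a = ȳ − b·x̄ = 31.1 − 3.479386·9.388889 = -1.567571
Set a + b·x = 11.4: x = (11.4 − (-1.567571)) / 3.479386 = 3.726971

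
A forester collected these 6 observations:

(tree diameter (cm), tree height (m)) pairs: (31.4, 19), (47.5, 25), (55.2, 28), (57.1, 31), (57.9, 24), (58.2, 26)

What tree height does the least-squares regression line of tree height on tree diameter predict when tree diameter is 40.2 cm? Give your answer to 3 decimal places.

22.169

n = 6, Σx = 307.3, Σy = 153, Σxy = 8002.6, Σx² = 16289.31
Sxx = Σx² − (Σx)²/n = 16289.31 − 15738.881667 = 550.428333
Sxy = Σxy − (Σx)(Σy)/n = 8002.6 − 7836.15 = 166.45
b = Sxy/Sxx = 166.45/550.428333 = 0.302401
a = ȳ − b·x̄ = 25.5 − 0.302401·51.216667 = 10.012036
ŷ(40.2) = a + b·40.2 = 10.012036 + 0.302401·40.2 = 22.168551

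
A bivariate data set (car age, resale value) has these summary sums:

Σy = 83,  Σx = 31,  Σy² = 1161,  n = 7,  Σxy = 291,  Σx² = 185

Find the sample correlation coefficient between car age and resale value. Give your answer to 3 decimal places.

-0.834

Sxx = Σx² − (Σx)²/n = 185 − 137.285714 = 47.714286
Sxy = Σxy − (Σx)(Σy)/n = 291 − 367.571429 = -76.571429
Syy = Σy² − (Σy)²/n = 1161 − 984.142857 = 176.857143
r = Sxy/√(Sxx·Syy) = -76.571429/√(8438.612245) = -76.571429/91.861919 = -0.833549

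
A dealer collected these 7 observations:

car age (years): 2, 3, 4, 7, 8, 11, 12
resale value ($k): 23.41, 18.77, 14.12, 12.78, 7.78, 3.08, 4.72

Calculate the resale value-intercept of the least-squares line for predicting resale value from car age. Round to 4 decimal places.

24.3291

n = 7, Σx = 47, Σy = 84.66, Σxy = 401.83, Σx² = 407
Sxx = Σx² − (Σx)²/n = 407 − 315.571429 = 91.428571
Sxy = Σxy − (Σx)(Σy)/n = 401.83 − 568.431429 = -166.601429
b = Sxy/Sxx = -166.601429/91.428571 = -1.822203
a = ȳ − b·x̄ = 12.094286 − (-1.822203)·6.714286 = 24.329078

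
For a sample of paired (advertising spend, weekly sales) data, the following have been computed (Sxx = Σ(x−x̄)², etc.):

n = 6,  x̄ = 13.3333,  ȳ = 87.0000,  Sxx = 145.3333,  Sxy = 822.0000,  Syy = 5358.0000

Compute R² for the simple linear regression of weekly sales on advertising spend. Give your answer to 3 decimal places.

R² = Sxy²/(Sxx·Syy) = (822)²/(145.3333·5358) = 0.867712

0.868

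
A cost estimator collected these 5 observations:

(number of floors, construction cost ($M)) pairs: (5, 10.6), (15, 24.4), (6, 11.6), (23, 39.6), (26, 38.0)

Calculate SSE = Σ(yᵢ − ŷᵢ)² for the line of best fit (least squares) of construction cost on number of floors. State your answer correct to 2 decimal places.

17.96

n = 5, Σx = 75, Σy = 124.2, Σxy = 2387.4, Σx² = 1491, Σy² = 3854.44
Sxx = Σx² − (Σx)²/n = 1491 − 1125 = 366
Sxy = Σxy − (Σx)(Σy)/n = 2387.4 − 1863 = 524.4
Syy = Σy² − (Σy)²/n = 3854.44 − 3085.128 = 769.312
b = Sxy/Sxx = 524.4/366 = 1.432787
SSE = Syy − b·Sxy = 769.312 − 1.432787·524.4 = 17.958557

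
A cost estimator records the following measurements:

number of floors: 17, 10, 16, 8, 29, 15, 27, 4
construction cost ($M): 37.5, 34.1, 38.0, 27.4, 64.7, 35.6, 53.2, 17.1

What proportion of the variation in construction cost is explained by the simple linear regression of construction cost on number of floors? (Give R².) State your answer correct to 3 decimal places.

0.948

n = 8, Σx = 126, Σy = 307.6, Σxy = 5720.8, Σx² = 2520, Σy² = 13339.92
Sxx = Σx² − (Σx)²/n = 2520 − 1984.5 = 535.5
Sxy = Σxy − (Σx)(Σy)/n = 5720.8 − 4844.7 = 876.1
Syy = Σy² − (Σy)²/n = 13339.92 − 11827.22 = 1512.7
R² = Sxy²/(Sxx·Syy) = (876.1)²/(535.5·1512.7) = 0.947535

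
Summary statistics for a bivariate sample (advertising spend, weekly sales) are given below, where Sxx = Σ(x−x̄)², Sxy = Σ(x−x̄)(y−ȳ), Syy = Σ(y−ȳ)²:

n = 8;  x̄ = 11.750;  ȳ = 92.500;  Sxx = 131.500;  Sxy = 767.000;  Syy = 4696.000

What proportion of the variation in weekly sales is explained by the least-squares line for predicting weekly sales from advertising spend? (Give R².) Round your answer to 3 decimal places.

R² = Sxy²/(Sxx·Syy) = (767)²/(131.5·4696) = 0.952658

0.953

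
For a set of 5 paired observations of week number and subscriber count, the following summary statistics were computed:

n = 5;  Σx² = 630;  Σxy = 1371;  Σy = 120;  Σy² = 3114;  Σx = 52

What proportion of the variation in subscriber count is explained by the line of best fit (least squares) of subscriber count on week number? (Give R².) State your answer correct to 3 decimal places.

0.725

Sxx = Σx² − (Σx)²/n = 630 − 540.8 = 89.2
Sxy = Σxy − (Σx)(Σy)/n = 1371 − 1248 = 123
Syy = Σy² − (Σy)²/n = 3114 − 2880 = 234
R² = Sxy²/(Sxx·Syy) = (123)²/(89.2·234) = 0.724819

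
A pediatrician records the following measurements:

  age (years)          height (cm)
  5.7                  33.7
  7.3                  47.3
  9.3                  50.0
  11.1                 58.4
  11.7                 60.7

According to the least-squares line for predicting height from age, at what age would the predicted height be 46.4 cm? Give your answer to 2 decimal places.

8.14

n = 5, Σx = 45.1, Σy = 250.1, Σxy = 2360.81, Σx² = 432.37
Sxx = Σx² − (Σx)²/n = 432.37 − 406.802 = 25.568
Sxy = Σxy − (Σx)(Σy)/n = 2360.81 − 2255.902 = 104.908
b = Sxy/Sxx = 104.908/25.568 = 4.103098
a = ȳ − b·x̄ = 50.02 − 4.103098·9.02 = 13.010059
Set a + b·x = 46.4: x = (46.4 − 13.010059) / 4.103098 = 8.137740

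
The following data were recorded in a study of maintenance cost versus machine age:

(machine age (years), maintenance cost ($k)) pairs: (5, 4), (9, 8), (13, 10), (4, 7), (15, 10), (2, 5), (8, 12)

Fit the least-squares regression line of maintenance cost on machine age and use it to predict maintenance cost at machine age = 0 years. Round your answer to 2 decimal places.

n = 7, Σx = 56, Σy = 56, Σxy = 506, Σx² = 584
Sxx = Σx² − (Σx)²/n = 584 − 448 = 136
Sxy = Σxy − (Σx)(Σy)/n = 506 − 448 = 58
b = Sxy/Sxx = 58/136 = 0.426471
a = ȳ − b·x̄ = 8 − 0.426471·8 = 4.588235
ŷ(0) = a + b·0 = 4.588235 + 0.426471·0 = 4.588235

4.59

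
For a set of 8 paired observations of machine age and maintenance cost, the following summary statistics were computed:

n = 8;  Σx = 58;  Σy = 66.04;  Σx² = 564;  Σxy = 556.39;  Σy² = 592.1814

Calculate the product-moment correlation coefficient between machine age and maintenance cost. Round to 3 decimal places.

0.945

Sxx = Σx² − (Σx)²/n = 564 − 420.5 = 143.5
Sxy = Σxy − (Σx)(Σy)/n = 556.39 − 478.79 = 77.6
Syy = Σy² − (Σy)²/n = 592.1814 − 545.1602 = 47.0212
r = Sxy/√(Sxx·Syy) = 77.6/√(6747.5422) = 77.6/82.143425 = 0.944689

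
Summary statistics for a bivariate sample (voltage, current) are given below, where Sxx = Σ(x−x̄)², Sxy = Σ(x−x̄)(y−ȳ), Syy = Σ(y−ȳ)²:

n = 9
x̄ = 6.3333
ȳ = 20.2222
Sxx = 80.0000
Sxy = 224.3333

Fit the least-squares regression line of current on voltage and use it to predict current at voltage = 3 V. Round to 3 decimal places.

10.875

b = Sxy/Sxx = 224.3333/80 = 2.804166
a = ȳ − b·x̄ = 20.2222 − 2.804166·6.3333 = 2.462574
ŷ(3) = a + b·3 = 2.462574 + 2.804166·3 = 10.875073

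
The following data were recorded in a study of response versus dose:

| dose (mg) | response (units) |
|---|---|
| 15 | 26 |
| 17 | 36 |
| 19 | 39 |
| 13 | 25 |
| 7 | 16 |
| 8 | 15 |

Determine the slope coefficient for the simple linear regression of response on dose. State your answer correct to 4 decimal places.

1.9929

n = 6, Σx = 79, Σy = 157, Σxy = 2300, Σx² = 1157
Sxx = Σx² − (Σx)²/n = 1157 − 1040.166667 = 116.833333
Sxy = Σxy − (Σx)(Σy)/n = 2300 − 2067.166667 = 232.833333
b = Sxy/Sxx = 232.833333/116.833333 = 1.992867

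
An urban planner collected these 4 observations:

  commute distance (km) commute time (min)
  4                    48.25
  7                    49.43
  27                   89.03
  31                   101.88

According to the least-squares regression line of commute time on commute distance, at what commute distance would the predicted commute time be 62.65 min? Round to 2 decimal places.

12.47

n = 4, Σx = 69, Σy = 288.59, Σxy = 6101.1, Σx² = 1755
Sxx = Σx² − (Σx)²/n = 1755 − 1190.25 = 564.75
Sxy = Σxy − (Σx)(Σy)/n = 6101.1 − 4978.1775 = 1122.9225
b = Sxy/Sxx = 1122.9225/564.75 = 1.988353
a = ȳ − b·x̄ = 72.1475 − 1.988353·17.25 = 37.848406
Set a + b·x = 62.65: x = (62.65 − 37.848406) / 1.988353 = 12.473434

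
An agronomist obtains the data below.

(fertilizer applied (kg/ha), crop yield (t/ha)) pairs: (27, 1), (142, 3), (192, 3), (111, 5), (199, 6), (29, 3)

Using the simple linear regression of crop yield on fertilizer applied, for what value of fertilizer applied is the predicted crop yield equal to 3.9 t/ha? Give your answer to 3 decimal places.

144.477

n = 6, Σx = 700, Σy = 21, Σxy = 2865, Σx² = 110520
Sxx = Σx² − (Σx)²/n = 110520 − 81666.666667 = 28853.333333
Sxy = Σxy − (Σx)(Σy)/n = 2865 − 2450 = 415
b = Sxy/Sxx = 415/28853.333333 = 0.014383
a = ȳ − b·x̄ = 3.5 − 0.014383·116.666667 = 1.821973
Set a + b·x = 3.9: x = (3.9 − 1.821973) / 0.014383 = 144.477108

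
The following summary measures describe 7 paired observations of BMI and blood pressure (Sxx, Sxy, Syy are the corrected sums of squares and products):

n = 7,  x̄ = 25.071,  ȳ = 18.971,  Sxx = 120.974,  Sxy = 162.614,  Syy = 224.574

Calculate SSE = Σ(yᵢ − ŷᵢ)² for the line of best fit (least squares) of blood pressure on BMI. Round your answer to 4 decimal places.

5.9873

b = Sxy/Sxx = 162.614/120.974 = 1.344206
SSE = Syy − b·Sxy = 224.574 − 1.344206·162.614 = 5.987254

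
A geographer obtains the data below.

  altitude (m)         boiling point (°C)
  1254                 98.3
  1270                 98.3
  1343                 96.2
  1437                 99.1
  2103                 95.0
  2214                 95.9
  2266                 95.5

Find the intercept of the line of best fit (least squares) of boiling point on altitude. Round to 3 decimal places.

101.540

n = 7, Σx = 11887, Σy = 678.3, Σxy = 1148223.1, Σx² = 21513195
Sxx = Σx² − (Σx)²/n = 21513195 − 20185824.142857 = 1327370.857143
Sxy = Σxy − (Σx)(Σy)/n = 1148223.1 − 1151850.3 = -3627.2
b = Sxy/Sxx = -3627.2/1327370.857143 = -0.002733
a = ȳ − b·x̄ = 96.9 − (-0.002733)·1698.142857 = 101.540379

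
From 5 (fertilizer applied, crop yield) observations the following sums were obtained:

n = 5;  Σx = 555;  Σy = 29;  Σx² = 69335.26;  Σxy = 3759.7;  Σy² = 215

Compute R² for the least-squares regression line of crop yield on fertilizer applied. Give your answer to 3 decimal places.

Sxx = Σx² − (Σx)²/n = 69335.26 − 61605 = 7730.26
Sxy = Σxy − (Σx)(Σy)/n = 3759.7 − 3219 = 540.7
Syy = Σy² − (Σy)²/n = 215 − 168.2 = 46.8
R² = Sxy²/(Sxx·Syy) = (540.7)²/(7730.26·46.8) = 0.808114

0.808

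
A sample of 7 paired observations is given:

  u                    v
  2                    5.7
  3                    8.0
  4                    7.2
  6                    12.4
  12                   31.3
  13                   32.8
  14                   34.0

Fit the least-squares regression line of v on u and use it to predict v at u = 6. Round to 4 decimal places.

14.3837

n = 7, Σx = 54, Σy = 131.4, Σxy = 1416.6, Σx² = 574
Sxx = Σx² − (Σx)²/n = 574 − 416.571429 = 157.428571
Sxy = Σxy − (Σx)(Σy)/n = 1416.6 − 1013.657143 = 402.942857
b = Sxy/Sxx = 402.942857/157.428571 = 2.559528
a = ȳ − b·x̄ = 18.771429 − 2.559528·7.714286 = -0.973503
ŷ(6) = a + b·6 = -0.973503 + 2.559528·6 = 14.383666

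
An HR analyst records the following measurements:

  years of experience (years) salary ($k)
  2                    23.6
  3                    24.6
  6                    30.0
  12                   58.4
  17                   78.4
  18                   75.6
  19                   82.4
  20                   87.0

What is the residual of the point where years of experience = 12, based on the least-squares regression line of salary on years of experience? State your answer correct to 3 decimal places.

1.355

n = 8, Σx = 97, Σy = 460, Σxy = 7001, Σx² = 1567
Sxx = Σx² − (Σx)²/n = 1567 − 1176.125 = 390.875
Sxy = Σxy − (Σx)(Σy)/n = 7001 − 5577.5 = 1423.5
b = Sxy/Sxx = 1423.5/390.875 = 3.641829
a = ȳ − b·x̄ = 57.5 − 3.641829·12.125 = 13.342821
ŷ(12) = 13.342821 + 3.641829·12 = 57.044771
residual = y − ŷ = 58.4 − 57.044771 = 1.355229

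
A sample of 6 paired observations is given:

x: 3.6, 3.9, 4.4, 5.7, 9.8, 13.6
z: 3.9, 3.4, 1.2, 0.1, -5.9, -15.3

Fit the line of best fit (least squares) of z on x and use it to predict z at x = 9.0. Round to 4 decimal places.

-6.0299

n = 6, Σx = 41, Σy = -12.6, Σxy = -232.75, Σx² = 361.02
Sxx = Σx² − (Σx)²/n = 361.02 − 280.166667 = 80.853333
Sxy = Σxy − (Σx)(Σy)/n = -232.75 − (-86.1) = -146.65
b = Sxy/Sxx = -146.65/80.853333 = -1.813778
a = ȳ − b·x̄ = -2.1 − (-1.813778)·6.833333 = 10.294150
ŷ(9.0) = a + b·9.0 = 10.294150 + (-1.813778)·9 = -6.029852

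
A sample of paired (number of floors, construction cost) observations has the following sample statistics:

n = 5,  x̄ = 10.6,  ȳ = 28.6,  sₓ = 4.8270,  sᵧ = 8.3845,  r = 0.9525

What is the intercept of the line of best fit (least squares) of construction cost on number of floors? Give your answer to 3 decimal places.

11.062

b = r · sᵧ/sₓ = 0.9525 · 8.3845/4.827 = 1.654493
a = ȳ − b·x̄ = 28.6 − 1.654493·10.6 = 11.062377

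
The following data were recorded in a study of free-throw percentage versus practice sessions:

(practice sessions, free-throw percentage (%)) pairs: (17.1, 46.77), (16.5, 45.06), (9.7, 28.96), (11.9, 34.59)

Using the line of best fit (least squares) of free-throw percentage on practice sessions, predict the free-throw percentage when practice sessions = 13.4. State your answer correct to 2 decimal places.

n = 4, Σx = 55.2, Σy = 155.38, Σxy = 2235.79, Σx² = 800.36
Sxx = Σx² − (Σx)²/n = 800.36 − 761.76 = 38.6
Sxy = Σxy − (Σx)(Σy)/n = 2235.79 − 2144.244 = 91.546
b = Sxy/Sxx = 91.546/38.6 = 2.371658
a = ȳ − b·x̄ = 38.845 − 2.371658·13.8 = 6.116119
ŷ(13.4) = a + b·13.4 = 6.116119 + 2.371658·13.4 = 37.896337

37.90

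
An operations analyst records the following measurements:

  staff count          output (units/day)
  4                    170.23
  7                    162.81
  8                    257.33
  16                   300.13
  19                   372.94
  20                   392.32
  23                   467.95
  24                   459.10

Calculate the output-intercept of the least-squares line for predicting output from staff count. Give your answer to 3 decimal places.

n = 8, Σx = 121, Σy = 2582.81, Σxy = 45394.82, Σx² = 2251
Sxx = Σx² − (Σx)²/n = 2251 − 1830.125 = 420.875
Sxy = Σxy − (Σx)(Σy)/n = 45394.82 − 39065.00125 = 6329.81875
b = Sxy/Sxx = 6329.81875/420.875 = 15.039664
a = ȳ − b·x̄ = 322.85125 − 15.039664·15.125 = 95.376326

95.376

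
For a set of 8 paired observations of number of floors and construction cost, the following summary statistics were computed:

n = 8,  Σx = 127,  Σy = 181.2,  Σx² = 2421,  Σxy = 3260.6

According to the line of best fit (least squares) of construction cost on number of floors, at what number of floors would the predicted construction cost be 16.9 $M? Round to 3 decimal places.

9.813

Sxx = Σx² − (Σx)²/n = 2421 − 2016.125 = 404.875
Sxy = Σxy − (Σx)(Σy)/n = 3260.6 − 2876.55 = 384.05
b = Sxy/Sxx = 384.05/404.875 = 0.948564
a = ȳ − b·x̄ = 22.65 − 0.948564·15.875 = 7.591541
Set a + b·x = 16.9: x = (16.9 − 7.591541) / 0.948564 = 9.813208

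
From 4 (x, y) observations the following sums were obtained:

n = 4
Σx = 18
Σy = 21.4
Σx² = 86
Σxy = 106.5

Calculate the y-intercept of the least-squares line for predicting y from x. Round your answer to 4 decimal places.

Sxx = Σx² − (Σx)²/n = 86 − 81 = 5
Sxy = Σxy − (Σx)(Σy)/n = 106.5 − 96.3 = 10.2
b = Sxy/Sxx = 10.2/5 = 2.04
a = ȳ − b·x̄ = 5.35 − 2.04·4.5 = -3.83

-3.8300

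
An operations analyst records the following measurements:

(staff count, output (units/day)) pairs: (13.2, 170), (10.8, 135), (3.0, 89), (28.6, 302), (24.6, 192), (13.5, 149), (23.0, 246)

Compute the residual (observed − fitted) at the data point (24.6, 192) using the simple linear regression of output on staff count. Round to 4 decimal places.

-49.8455

n = 7, Σx = 116.7, Σy = 1283, Σxy = 24998.9, Σx² = 2434.25
Sxx = Σx² − (Σx)²/n = 2434.25 − 1945.555714 = 488.694286
Sxy = Σxy − (Σx)(Σy)/n = 24998.9 − 21389.442857 = 3609.457143
b = Sxy/Sxx = 3609.457143/488.694286 = 7.385920
a = ȳ − b·x̄ = 183.285714 − 7.385920·16.671429 = 60.151868
ŷ(24.6) = 60.151868 + 7.385920·24.6 = 241.845513
residual = y − ŷ = 192 − 241.845513 = -49.845513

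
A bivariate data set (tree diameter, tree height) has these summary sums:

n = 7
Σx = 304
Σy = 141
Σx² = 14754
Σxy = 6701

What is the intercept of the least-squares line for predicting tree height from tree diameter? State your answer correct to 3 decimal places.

Sxx = Σx² − (Σx)²/n = 14754 − 13202.285714 = 1551.714286
Sxy = Σxy − (Σx)(Σy)/n = 6701 − 6123.428571 = 577.571429
b = Sxy/Sxx = 577.571429/1551.714286 = 0.372215
a = ȳ − b·x̄ = 20.142857 − 0.372215·43.428571 = 3.978089

3.978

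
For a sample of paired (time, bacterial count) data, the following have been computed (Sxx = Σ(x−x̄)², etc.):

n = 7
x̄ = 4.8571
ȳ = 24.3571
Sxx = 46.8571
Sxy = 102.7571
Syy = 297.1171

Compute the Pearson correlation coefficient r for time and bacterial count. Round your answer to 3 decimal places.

0.871

r = Sxy/√(Sxx·Syy) = 102.7571/√(13922.045666) = 102.7571/117.991719 = 0.870884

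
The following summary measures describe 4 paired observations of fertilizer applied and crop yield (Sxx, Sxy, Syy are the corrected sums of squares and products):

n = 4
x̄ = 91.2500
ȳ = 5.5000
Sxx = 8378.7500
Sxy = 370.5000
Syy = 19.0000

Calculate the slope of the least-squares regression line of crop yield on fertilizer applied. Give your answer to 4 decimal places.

0.0442

b = Sxy/Sxx = 370.5/8378.75 = 0.044219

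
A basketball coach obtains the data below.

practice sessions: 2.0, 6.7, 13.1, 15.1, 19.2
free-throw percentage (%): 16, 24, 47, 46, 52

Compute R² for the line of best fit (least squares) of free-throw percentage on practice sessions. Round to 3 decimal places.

n = 5, Σx = 56.1, Σy = 185, Σxy = 2501.5, Σx² = 817.15, Σy² = 7861
Sxx = Σx² − (Σx)²/n = 817.15 − 629.442 = 187.708
Sxy = Σxy − (Σx)(Σy)/n = 2501.5 − 2075.7 = 425.8
Syy = Σy² − (Σy)²/n = 7861 − 6845 = 1016
R² = Sxy²/(Sxx·Syy) = (425.8)²/(187.708·1016) = 0.950681

0.951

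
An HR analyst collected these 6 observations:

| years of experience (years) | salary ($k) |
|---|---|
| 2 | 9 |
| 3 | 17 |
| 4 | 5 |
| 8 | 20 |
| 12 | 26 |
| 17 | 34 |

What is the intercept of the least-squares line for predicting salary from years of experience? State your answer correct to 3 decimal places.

n = 6, Σx = 46, Σy = 111, Σxy = 1139, Σx² = 526
Sxx = Σx² − (Σx)²/n = 526 − 352.666667 = 173.333333
Sxy = Σxy − (Σx)(Σy)/n = 1139 − 851 = 288
b = Sxy/Sxx = 288/173.333333 = 1.661538
a = ȳ − b·x̄ = 18.5 − 1.661538·7.666667 = 5.761538

5.762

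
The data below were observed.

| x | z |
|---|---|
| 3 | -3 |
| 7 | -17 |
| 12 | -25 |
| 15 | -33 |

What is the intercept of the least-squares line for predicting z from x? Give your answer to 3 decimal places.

2.493

n = 4, Σx = 37, Σy = -78, Σxy = -923, Σx² = 427
Sxx = Σx² − (Σx)²/n = 427 − 342.25 = 84.75
Sxy = Σxy − (Σx)(Σy)/n = -923 − (-721.5) = -201.5
b = Sxy/Sxx = -201.5/84.75 = -2.377581
a = ȳ − b·x̄ = -19.5 − (-2.377581)·9.25 = 2.492625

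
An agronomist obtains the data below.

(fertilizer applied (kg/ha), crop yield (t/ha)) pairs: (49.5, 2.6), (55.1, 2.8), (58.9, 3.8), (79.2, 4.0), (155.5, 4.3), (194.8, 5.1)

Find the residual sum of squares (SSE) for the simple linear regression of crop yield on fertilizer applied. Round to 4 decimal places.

n = 6, Σx = 593, Σy = 22.6, Σxy = 2485.73, Σx² = 77355.4, Σy² = 89.54
Sxx = Σx² − (Σx)²/n = 77355.4 − 58608.166667 = 18747.233333
Sxy = Σxy − (Σx)(Σy)/n = 2485.73 − 2233.633333 = 252.096667
Syy = Σy² − (Σy)²/n = 89.54 − 85.126667 = 4.413333
b = Sxy/Sxx = 252.096667/18747.233333 = 0.013447
SSE = Syy − b·Sxy = 4.413333 − 0.013447·252.096667 = 1.023354

1.0234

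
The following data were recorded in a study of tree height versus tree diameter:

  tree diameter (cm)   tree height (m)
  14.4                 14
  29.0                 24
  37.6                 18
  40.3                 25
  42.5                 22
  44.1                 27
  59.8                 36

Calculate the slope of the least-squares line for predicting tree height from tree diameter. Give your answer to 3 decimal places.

0.436

n = 7, Σx = 267.7, Σy = 166, Σxy = 6860.4, Σx² = 11413.31
Sxx = Σx² − (Σx)²/n = 11413.31 − 10237.612857 = 1175.697143
Sxy = Σxy − (Σx)(Σy)/n = 6860.4 − 6348.314286 = 512.085714
b = Sxy/Sxx = 512.085714/1175.697143 = 0.435559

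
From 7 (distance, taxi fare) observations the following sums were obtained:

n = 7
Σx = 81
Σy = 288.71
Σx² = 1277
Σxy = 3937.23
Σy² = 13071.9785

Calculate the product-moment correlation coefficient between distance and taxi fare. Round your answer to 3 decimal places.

Sxx = Σx² − (Σx)²/n = 1277 − 937.285714 = 339.714286
Sxy = Σxy − (Σx)(Σy)/n = 3937.23 − 3340.787143 = 596.442857
Syy = Σy² − (Σy)²/n = 13071.9785 − 11907.637729 = 1164.340771
r = Sxy/√(Sxx·Syy) = 596.442857/√(395543.193494) = 596.442857/628.922248 = 0.948357

0.948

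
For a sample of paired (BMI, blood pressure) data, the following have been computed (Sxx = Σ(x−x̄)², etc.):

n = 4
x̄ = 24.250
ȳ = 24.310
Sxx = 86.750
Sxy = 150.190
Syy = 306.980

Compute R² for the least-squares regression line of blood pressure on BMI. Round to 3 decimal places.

0.847

R² = Sxy²/(Sxx·Syy) = (150.19)²/(86.75·306.98) = 0.847037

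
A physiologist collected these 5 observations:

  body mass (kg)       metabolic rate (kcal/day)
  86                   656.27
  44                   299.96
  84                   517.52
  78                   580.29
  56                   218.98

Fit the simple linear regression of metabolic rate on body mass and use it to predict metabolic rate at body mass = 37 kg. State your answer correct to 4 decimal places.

162.4343

n = 5, Σx = 348, Σy = 2273.02, Σxy = 170634.64, Σx² = 25608
Sxx = Σx² − (Σx)²/n = 25608 − 24220.8 = 1387.2
Sxy = Σxy − (Σx)(Σy)/n = 170634.64 − 158202.192 = 12432.448
b = Sxy/Sxx = 12432.448/1387.2 = 8.962261
a = ȳ − b·x̄ = 454.604 − 8.962261·69.6 = -169.169343
ŷ(37) = a + b·37 = -169.169343 + 8.962261·37 = 162.434302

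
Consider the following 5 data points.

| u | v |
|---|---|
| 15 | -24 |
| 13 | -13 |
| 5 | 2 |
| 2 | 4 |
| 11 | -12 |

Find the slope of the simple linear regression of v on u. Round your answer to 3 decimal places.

n = 5, Σx = 46, Σy = -43, Σxy = -643, Σx² = 544
Sxx = Σx² − (Σx)²/n = 544 − 423.2 = 120.8
Sxy = Σxy − (Σx)(Σy)/n = -643 − (-395.6) = -247.4
b = Sxy/Sxx = -247.4/120.8 = -2.048013

-2.048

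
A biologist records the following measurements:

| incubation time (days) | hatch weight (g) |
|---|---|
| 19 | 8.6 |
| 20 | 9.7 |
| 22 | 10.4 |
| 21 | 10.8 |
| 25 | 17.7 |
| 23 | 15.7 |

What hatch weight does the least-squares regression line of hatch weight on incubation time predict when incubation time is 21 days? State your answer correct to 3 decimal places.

11.090

n = 6, Σx = 130, Σy = 72.9, Σxy = 1616.6, Σx² = 2840
Sxx = Σx² − (Σx)²/n = 2840 − 2816.666667 = 23.333333
Sxy = Σxy − (Σx)(Σy)/n = 1616.6 − 1579.5 = 37.1
b = Sxy/Sxx = 37.1/23.333333 = 1.59
a = ȳ − b·x̄ = 12.15 − 1.59·21.666667 = -22.3
ŷ(21) = a + b·21 = -22.3 + 1.59·21 = 11.09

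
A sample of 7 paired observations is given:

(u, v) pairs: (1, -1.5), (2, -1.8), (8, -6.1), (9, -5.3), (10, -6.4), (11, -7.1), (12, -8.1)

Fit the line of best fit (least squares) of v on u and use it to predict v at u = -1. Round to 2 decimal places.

n = 7, Σx = 53, Σy = -36.3, Σxy = -340.9, Σx² = 515
Sxx = Σx² − (Σx)²/n = 515 − 401.285714 = 113.714286
Sxy = Σxy − (Σx)(Σy)/n = -340.9 − (-274.842857) = -66.057143
b = Sxy/Sxx = -66.057143/113.714286 = -0.580905
a = ȳ − b·x̄ = -5.185714 − (-0.580905)·7.571429 = -0.787437
ŷ(-1) = a + b·-1 = -0.787437 + (-0.580905)·(-1) = -0.206533

-0.21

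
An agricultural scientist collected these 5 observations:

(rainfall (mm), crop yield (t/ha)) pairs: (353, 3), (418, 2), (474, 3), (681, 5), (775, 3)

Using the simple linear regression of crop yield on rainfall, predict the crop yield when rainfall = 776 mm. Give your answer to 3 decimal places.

3.936

n = 5, Σx = 2701, Σy = 16, Σxy = 9047, Σx² = 1588395
Sxx = Σx² − (Σx)²/n = 1588395 − 1459080.2 = 129314.8
Sxy = Σxy − (Σx)(Σy)/n = 9047 − 8643.2 = 403.8
b = Sxy/Sxx = 403.8/129314.8 = 0.003123
a = ȳ − b·x̄ = 3.2 − 0.003123·540.2 = 1.513165
ŷ(776) = a + b·776 = 1.513165 + 0.003123·776 = 3.936312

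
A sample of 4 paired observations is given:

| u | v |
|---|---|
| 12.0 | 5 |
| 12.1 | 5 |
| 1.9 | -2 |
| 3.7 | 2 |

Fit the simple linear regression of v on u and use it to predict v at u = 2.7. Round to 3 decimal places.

-0.202

n = 4, Σx = 29.7, Σy = 10, Σxy = 124.1, Σx² = 307.71
Sxx = Σx² − (Σx)²/n = 307.71 − 220.5225 = 87.1875
Sxy = Σxy − (Σx)(Σy)/n = 124.1 − 74.25 = 49.85
b = Sxy/Sxx = 49.85/87.1875 = 0.571756
a = ȳ − b·x̄ = 2.5 − 0.571756·7.425 = -1.745290
ŷ(2.7) = a + b·2.7 = -1.745290 + 0.571756·2.7 = -0.201548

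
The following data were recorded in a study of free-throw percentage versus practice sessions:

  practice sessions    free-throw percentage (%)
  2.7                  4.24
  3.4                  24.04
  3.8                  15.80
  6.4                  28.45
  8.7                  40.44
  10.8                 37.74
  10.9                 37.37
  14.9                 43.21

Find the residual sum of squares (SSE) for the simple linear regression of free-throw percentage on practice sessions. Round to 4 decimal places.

n = 8, Σx = 61.6, Σy = 231.29, Σxy = 2145.886, Σx² = 607.4, Σy² = 7978.2639
Sxx = Σx² − (Σx)²/n = 607.4 − 474.32 = 133.08
Sxy = Σxy − (Σx)(Σy)/n = 2145.886 − 1780.933 = 364.953
Syy = Σy² − (Σy)²/n = 7978.2639 − 6686.883013 = 1291.380887
b = Sxy/Sxx = 364.953/133.08 = 2.742358
SSE = Syy − b·Sxy = 1291.380887 − 2.742358·364.953 = 290.549116

290.5491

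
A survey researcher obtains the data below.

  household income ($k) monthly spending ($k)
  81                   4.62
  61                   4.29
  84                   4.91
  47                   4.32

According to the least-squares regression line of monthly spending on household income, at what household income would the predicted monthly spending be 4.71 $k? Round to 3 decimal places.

80.255

n = 4, Σx = 273, Σy = 18.14, Σxy = 1251.39, Σx² = 19547
Sxx = Σx² − (Σx)²/n = 19547 − 18632.25 = 914.75
Sxy = Σxy − (Σx)(Σy)/n = 1251.39 − 1238.055 = 13.335
b = Sxy/Sxx = 13.335/914.75 = 0.014578
a = ȳ − b·x̄ = 4.535 − 0.014578·68.25 = 3.540068
Set a + b·x = 4.71: x = (4.71 − 3.540068) / 0.014578 = 80.254593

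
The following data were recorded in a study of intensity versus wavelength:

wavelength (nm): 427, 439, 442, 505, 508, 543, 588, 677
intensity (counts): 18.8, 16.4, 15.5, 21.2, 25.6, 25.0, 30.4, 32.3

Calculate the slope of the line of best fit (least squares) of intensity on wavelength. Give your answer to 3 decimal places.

0.069

n = 8, Σx = 4129, Σy = 185.2, Σxy = 99106.3, Σx² = 2182425
Sxx = Σx² − (Σx)²/n = 2182425 − 2131080.125 = 51344.875
Sxy = Σxy − (Σx)(Σy)/n = 99106.3 − 95586.35 = 3519.95
b = Sxy/Sxx = 3519.95/51344.875 = 0.068555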